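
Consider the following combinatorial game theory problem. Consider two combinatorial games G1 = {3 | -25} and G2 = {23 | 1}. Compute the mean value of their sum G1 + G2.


G1 = {3 | -25}, G2 = {23 | 1}
Each is a switch {a | b} with numbers a > b; its mean value is (a + b)/2, and mean value is additive over game sums: m(G1 + G2) = m(G1) + m(G2).
Mean of G1 = (3 + (-25))/2 = -22/2 = -11
Mean of G2 = (23 + (1))/2 = 24/2 = 12
Mean of G1 + G2 = -11 + 12 = 1

1


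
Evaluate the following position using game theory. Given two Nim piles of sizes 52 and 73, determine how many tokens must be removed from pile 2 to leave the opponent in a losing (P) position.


Piles: 52 and 73
Current XOR: 52 XOR 73 = 125 (non-zero, so this is an N-position).
To make the XOR zero, we need to find a move that balances the piles.
For pile 2 (size 73): target = 73 XOR 125 = 52
We reduce pile 2 from 73 to 52.
Tokens removed: 73 - 52 = 21
Verification: 52 XOR 52 = 0

21


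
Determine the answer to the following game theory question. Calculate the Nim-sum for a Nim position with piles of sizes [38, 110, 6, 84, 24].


We need the XOR (exclusive or) of all pile sizes.
After XOR-ing pile 1 (size 38): 0 XOR 38 = 38
After XOR-ing pile 2 (size 110): 38 XOR 110 = 72
After XOR-ing pile 3 (size 6): 72 XOR 6 = 78
After XOR-ing pile 4 (size 84): 78 XOR 84 = 26
After XOR-ing pile 5 (size 24): 26 XOR 24 = 2
The Nim-value of this position is 2.

2


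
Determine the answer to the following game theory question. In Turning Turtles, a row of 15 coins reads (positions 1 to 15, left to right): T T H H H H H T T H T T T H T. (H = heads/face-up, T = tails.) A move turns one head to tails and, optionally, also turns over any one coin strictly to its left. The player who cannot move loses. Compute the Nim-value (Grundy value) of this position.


Coins: T T H H H H H T T H T T T H T
Key fact: a single head at position k behaves exactly like a Nim heap of size k (turning it to T and optionally flipping a coin at j < k corresponds to moving the heap from k to j, or to 0), and heads combine as a disjunctive sum (two heads at the same place would cancel, matching j XOR j = 0). So the Nim-value is the XOR of the 1-indexed positions of the heads.
Face-up positions (1-indexed): [3, 4, 5, 6, 7, 10, 14]
XOR 0 with 3: 0 XOR 3 = 3
XOR 3 with 4: 3 XOR 4 = 7
XOR 7 with 5: 7 XOR 5 = 2
XOR 2 with 6: 2 XOR 6 = 4
XOR 4 with 7: 4 XOR 7 = 3
XOR 3 with 10: 3 XOR 10 = 9
XOR 9 with 14: 9 XOR 14 = 7
Nim-value = 7

7


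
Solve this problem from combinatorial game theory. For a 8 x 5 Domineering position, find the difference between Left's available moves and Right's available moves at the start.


Board is 8 x 5 (rows x cols).
Left (vertical) placements: (rows-1) * cols = 7 * 5 = 35
Right (horizontal) placements: rows * (cols-1) = 8 * 4 = 32
Advantage = Left - Right = 35 - 32 = 3

3


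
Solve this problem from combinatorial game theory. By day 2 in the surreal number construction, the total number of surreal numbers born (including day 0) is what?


Day 0: {|} = 0 is born. Count = 1.
Day n: the number of surreal numbers born by day n is 2^(n+1) - 1.
By day 0: 2^1 - 1 = 1
By day 1: 2^2 - 1 = 3
By day 2: 2^3 - 1 = 7
By day 2: 7 surreal numbers.

7


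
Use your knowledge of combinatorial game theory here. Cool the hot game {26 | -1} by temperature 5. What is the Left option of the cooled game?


Original game: {26 | -1} (a switch {a | b} with a > b).
Cooling by t (for t below the temperature (a - b)/2 = 27/2) taxes each move by t: {a | b} cooled by t is {a - t | b + t}.
Cooling amount: t = 5
Cooled Left option: 26 - 5 = 21
Cooled Right option: -1 + 5 = 4
Cooled game: {21 | 4}
Left option = 21

21


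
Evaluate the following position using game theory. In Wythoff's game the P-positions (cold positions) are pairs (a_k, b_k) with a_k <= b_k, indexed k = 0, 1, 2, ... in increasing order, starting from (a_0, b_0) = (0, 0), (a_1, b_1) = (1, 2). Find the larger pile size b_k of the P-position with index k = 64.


By Wythoff's theorem, a_k = floor(k * phi) and b_k = floor(k * phi^2) = a_k + k, where phi = (1 + sqrt(5))/2 is the golden ratio.
phi = (1 + sqrt(5))/2 = 1.618034
phi^2 = phi + 1 = 2.618034
k = 64
k * phi^2 = 64 * 2.618034 = 167.554175
b_64 = floor(k * phi^2) = 167 (check: a_64 + k = 103 + 64 = 167)

167


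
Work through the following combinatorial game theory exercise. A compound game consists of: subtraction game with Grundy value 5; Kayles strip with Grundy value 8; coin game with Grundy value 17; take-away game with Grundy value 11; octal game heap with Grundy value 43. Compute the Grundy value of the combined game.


By the Sprague-Grundy theorem, the Grundy value of a sum of games is the XOR of individual Grundy values.
subtraction game: Grundy value = 5. Running XOR: 0 XOR 5 = 5
Kayles strip: Grundy value = 8. Running XOR: 5 XOR 8 = 13
coin game: Grundy value = 17. Running XOR: 13 XOR 17 = 28
take-away game: Grundy value = 11. Running XOR: 28 XOR 11 = 23
octal game heap: Grundy value = 43. Running XOR: 23 XOR 43 = 60
The combined Grundy value is 60.

60


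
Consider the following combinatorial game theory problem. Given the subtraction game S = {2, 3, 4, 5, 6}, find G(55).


The subtraction set is S = {2, 3, 4, 5, 6}.
G(k) = mex{ G(k - s) : s in S, s <= k }. We compute iteratively: G(0) = 0.
G(1) = mex({}) = 0
G(2) = mex({0}) = 1
G(3) = mex({0}) = 1
G(4) = mex({0, 1}) = 2
G(5) = mex({0, 1}) = 2
G(6) = mex({0, 1, 2}) = 3
G(7) = mex({0, 1, 2}) = 3
G(8) = mex({1, 2, 3}) = 0
G(9) = mex({1, 2, 3}) = 0
G(10) = mex({0, 2, 3}) = 1
G(11) = mex({0, 2, 3}) = 1
G(12) = mex({0, 1, 3}) = 2
G(13) = mex({0, 1, 3}) = 2
Observe that G(8)..G(13) = 0, 0, 1, 1, 2, 2 repeats G(0)..G(5) = 0, 0, 1, 1, 2, 2.
For k >= max(S) = 6, G(k) is determined by the previous 6 values G(k-6)..G(k-1); a window of 6 consecutive values has recurred shifted by 8, so by induction G(k + 8) = G(k) for all k >= 0: the sequence is periodic from the start with period 8.
One period: G(0..7) = 0, 0, 1, 1, 2, 2, 3, 3.
55 mod 8 = 7, so G(55) = G(7) = 3.

3


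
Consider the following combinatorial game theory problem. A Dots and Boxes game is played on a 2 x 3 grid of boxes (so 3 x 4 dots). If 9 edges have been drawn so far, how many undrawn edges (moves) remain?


Grid: 2 x 3 boxes, i.e. 3 rows and 4 columns of dots.
Horizontal edges: (rows + 1) * cols = 3 * 3 = 9
Vertical edges: rows * (cols + 1) = 2 * 4 = 8
Total edges: 9 + 8 = 17
Edges drawn: 9
Remaining: 17 - 9 = 8

8


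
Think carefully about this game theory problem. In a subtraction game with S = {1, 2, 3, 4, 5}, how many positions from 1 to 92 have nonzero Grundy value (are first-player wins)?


Subtraction set S = {1, 2, 3, 4, 5}, so G(n) = n mod 6.
G(n) = 0 when n is a multiple of 6.
Multiples of 6 in [1, 92]: 15
N-positions (nonzero Grundy) = 92 - 15 = 77

77


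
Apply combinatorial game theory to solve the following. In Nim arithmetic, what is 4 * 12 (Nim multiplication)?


Nim multiplication is bilinear over XOR: (u XOR v) * w = (u*w) XOR (v*w).
So we split each operand into its bit components and XOR the pairwise Nim products.
4 = 4 (as XOR of powers of 2).
12 = 4 + 8 (as XOR of powers of 2).
Using the standard Nim-product table on single bits:
  2*2 = 3,   2*4 = 8,   2*8 = 12,
  4*4 = 6,   4*8 = 11,  8*8 = 13,
and  1*x = x (identity), k*l = l*k (commutative).
Pairwise Nim products:
  4 * 4 = 6
  4 * 8 = 11
XOR them: 6 XOR 11 = 13.
Result: 4 * 12 = 13 (in Nim).

13


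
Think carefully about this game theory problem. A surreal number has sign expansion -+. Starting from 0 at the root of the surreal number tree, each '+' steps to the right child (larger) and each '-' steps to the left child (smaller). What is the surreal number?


Sign expansion: -+
Rule: track bounds (lo, hi), initially (-inf, +inf). On '+', the current value becomes lo and we move to the simplest number in (value, hi): value + 1 if hi = +inf, otherwise the midpoint (value + hi)/2. On '-', the current value becomes hi and we move to value - 1 if lo = -inf, otherwise the midpoint (lo + value)/2.
Start at 0.
Step 1: sign = -, move left. Bounds: (-inf, 0). Value = -1
Step 2: sign = +, move right. Bounds: (-1, 0). Value = -1/2
The surreal number with sign expansion -+ is -1/2.

-1/2


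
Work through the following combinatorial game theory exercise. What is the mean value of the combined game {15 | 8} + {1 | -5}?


G1 = {15 | 8}, G2 = {1 | -5}
Each is a switch {a | b} with numbers a > b; its mean value is (a + b)/2, and mean value is additive over game sums: m(G1 + G2) = m(G1) + m(G2).
Mean of G1 = (15 + (8))/2 = 23/2 = 23/2
Mean of G2 = (1 + (-5))/2 = -4/2 = -2
Mean of G1 + G2 = 23/2 + -2 = 19/2

19/2


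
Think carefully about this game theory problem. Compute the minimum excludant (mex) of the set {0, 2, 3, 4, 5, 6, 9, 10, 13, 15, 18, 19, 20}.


Set = {0, 2, 3, 4, 5, 6, 9, 10, 13, 15, 18, 19, 20}
0 is in the set.
1 is NOT in the set. This is the mex.
mex = 1

1


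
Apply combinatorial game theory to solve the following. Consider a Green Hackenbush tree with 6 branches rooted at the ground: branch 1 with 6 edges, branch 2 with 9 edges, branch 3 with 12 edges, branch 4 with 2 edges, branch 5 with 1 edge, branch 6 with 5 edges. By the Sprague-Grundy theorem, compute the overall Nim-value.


The tree has 6 branches from the ground vertex.
In Green Hackenbush, the Nim-value of a simple path of length k is k.
Branch 1: length 6, Nim-value = 6
Branch 2: length 9, Nim-value = 9
Branch 3: length 12, Nim-value = 12
Branch 4: length 2, Nim-value = 2
Branch 5: length 1, Nim-value = 1
Branch 6: length 5, Nim-value = 5
Total Nim-value = XOR of all branch values:
0 XOR 6 = 6
6 XOR 9 = 15
15 XOR 12 = 3
3 XOR 2 = 1
1 XOR 1 = 0
0 XOR 5 = 5
Nim-value of the tree = 5

5


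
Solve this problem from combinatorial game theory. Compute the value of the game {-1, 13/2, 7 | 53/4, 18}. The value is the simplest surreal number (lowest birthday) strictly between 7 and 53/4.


Left options: {-1, 13/2, 7}, max = 7
Right options: {53/4, 18}, min = 53/4
All options are numbers and max(Left) < min(Right), so by the simplicity theorem the value is the simplest (earliest-born) number strictly between 7 and 53/4.
Integers 8 through 13 all lie strictly between 7 and 53/4.
Among integers, the simplest (lowest birthday = smallest |n|; 0 is born on day 0, +-n on day n) is 8.
No non-integer in the interval can be simpler: if x is a non-integer in the interval, then floor(x) or ceil(x) also lies in the interval (the interval contains an integer), and both are proper prefixes of x's sign expansion, i.e. born earlier. So the game value is 8.
Game value = 8

8


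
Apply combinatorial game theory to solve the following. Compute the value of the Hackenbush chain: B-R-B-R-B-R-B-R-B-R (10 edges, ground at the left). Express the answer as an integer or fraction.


Edges (from ground): B-R-B-R-B-R-B-R-B-R
By Berlekamp's sign-expansion rule, a Blue-Red Hackenbush stalk has the value of the surreal number whose sign sequence is the edge sequence with B -> + and R -> -.
Sign sequence: +-+-+-+-+-
Trace the sign expansion in the surreal number tree, starting from 0:
Edge 1: B (sign +) -> bounds (0, +inf), value = 1
Edge 2: R (sign -) -> bounds (0, 1), value = 1/2
Edge 3: B (sign +) -> bounds (1/2, 1), value = 3/4
Edge 4: R (sign -) -> bounds (1/2, 3/4), value = 5/8
Edge 5: B (sign +) -> bounds (5/8, 3/4), value = 11/16
Edge 6: R (sign -) -> bounds (5/8, 11/16), value = 21/32
Edge 7: B (sign +) -> bounds (21/32, 11/16), value = 43/64
Edge 8: R (sign -) -> bounds (21/32, 43/64), value = 85/128
Edge 9: B (sign +) -> bounds (85/128, 43/64), value = 171/256
Edge 10: R (sign -) -> bounds (85/128, 171/256), value = 341/512
Game value = 341/512

341/512


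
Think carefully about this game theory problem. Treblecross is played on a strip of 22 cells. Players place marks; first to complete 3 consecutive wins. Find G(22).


Treblecross: place X on empty cells; 3-in-a-row wins.
Playing within two cells of an existing X lets the opponent win at once, so sensible play treats the cells i-2..i+2 around each X as dead. The player left with no safe cell loses, so this is a normal-play take-away game on strips of safe cells.
Placing X at cell i (0-indexed) of a strip of k safe cells leaves independent strips of sizes max(0, i-2) and max(0, k-i-3). Hence G(k) = mex{ G(max(0,i-2)) XOR G(max(0,k-i-3)) : 0 <= i < k }, with G(0) = 0.
G(1): splits (0,0):0^0=0 -> mex({0}) = 1
G(2): splits (0,0):0^0=0 -> mex({0}) = 1
G(3): splits (0,0):0^0=0 -> mex({0}) = 1
G(4): splits (0,1):0^1=1 (0,0):0^0=0 -> mex({0, 1}) = 2
G(5): splits (0,2):0^1=1 (0,1):0^1=1 (0,0):0^0=0 -> mex({0, 1}) = 2
G(6) = mex({1}) = 0
G(7) = mex({0, 1, 2}) = 3
G(8) = mex({0, 1, 2}) = 3
G(9) = mex({0, 2}) = 1
G(10) = mex({0, 2, 3}) = 1
G(11) = mex({0, 3}) = 1
G(12) = mex({1, 3}) = 0
G(13) = mex({0, 1, 2, 3}) = 4
G(14) = mex({0, 1, 2}) = 3
G(15) = mex({0, 1, 2}) = 3
G(16) = mex({0, 1, 2, 4}) = 3
G(17) = mex({0, 1, 3, 4}) = 2
G(18) = mex({0, 1, 3, 4}) = 2
G(19) = mex({0, 1, 3, 5}) = 2
G(20) = mex({0, 1, 2, 3, 5}) = 4
G(21) = mex({0, 1, 2, 3, 5}) = 4
G(22) = mex({1, 2, 6}) = 0
Therefore G(22) = 0.

0


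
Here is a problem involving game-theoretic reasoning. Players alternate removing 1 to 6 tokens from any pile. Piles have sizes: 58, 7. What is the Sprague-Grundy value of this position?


Subtraction set: {1, 2, 3, 4, 5, 6}
For this subtraction set, G(n) = n mod 7 (period = max + 1 = 7).
Pile 1 (size 58): G(58) = 58 mod 7 = 2
Pile 2 (size 7): G(7) = 7 mod 7 = 0
Total Grundy value = XOR of all: 2 XOR 0 = 2

2


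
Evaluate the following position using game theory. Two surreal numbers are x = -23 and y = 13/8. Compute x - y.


x = -23, y = 13/8
Converting to common denominator: 8
x = -184/8, y = 13/8
x - y = -23 - 13/8 = -197/8

-197/8


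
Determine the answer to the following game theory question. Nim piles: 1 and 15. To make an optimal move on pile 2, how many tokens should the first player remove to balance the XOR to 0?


Piles: 1 and 15
Current XOR: 1 XOR 15 = 14 (non-zero, so this is an N-position).
To make the XOR zero, we need to find a move that balances the piles.
For pile 2 (size 15): target = 15 XOR 14 = 1
We reduce pile 2 from 15 to 1.
Tokens removed: 15 - 1 = 14
Verification: 1 XOR 1 = 0

14


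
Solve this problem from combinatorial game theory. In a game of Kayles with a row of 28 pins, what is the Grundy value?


Kayles: a move removes 1 or 2 adjacent pins from a contiguous row.
Removing pins from a row of k leaves two independent rows (a, b) with a + b = k - 1 (one pin) or a + b = k - 2 (two pins); an end removal gives a = 0.
By Sprague-Grundy, G(k) = mex{ G(a) XOR G(b) } over all these splits. G(0) = 0.
G(1): splits (0,0):0^0=0 -> mex({0}) = 1
G(2): splits (0,1):0^1=1 (0,0):0^0=0 -> mex({0, 1}) = 2
G(3): splits (0,2):0^2=2 (1,1):1^1=0 (0,1):0^1=1 -> mex({0, 1, 2}) = 3
G(4): splits (0,3):0^3=3 (1,2):1^2=3 (0,2):0^2=2 (1,1):1^1=0 -> mex({0, 2, 3}) = 1
G(5): splits (0,4):0^1=1 (1,3):1^3=2 (2,2):2^2=0 (0,3):0^3=3 (1,2):1^2=3 -> mex({0, 1, 2, 3}) = 4
G(6) = mex({0, 1, 2, 4}) = 3
G(7) = mex({0, 1, 3, 4, 5}) = 2
G(8) = mex({0, 2, 3, 5, 6}) = 1
G(9) = mex({0, 1, 2, 3, 6, 7}) = 4
G(10) = mex({0, 1, 3, 4, 5, 7}) = 2
G(11) = mex({0, 1, 2, 3, 4, 5}) = 6
G(12) = mex({0, 1, 2, 3, 5, 6, 7}) = 4
G(13) = mex({0, 2, 3, 4, 6, 7}) = 1
G(14) = mex({0, 1, 4, 5, 6, 7}) = 2
G(15) = mex({0, 1, 2, 3, 4, 5, 6}) = 7
G(16) = mex({0, 2, 3, 5, 6, 7}) = 1
G(17) = mex({0, 1, 2, 3, 5, 6, 7}) = 4
G(18) = mex({0, 1, 2, 4, 5, 6}) = 3
G(19) = mex({0, 1, 3, 4, 5, 7}) = 2
G(20) = mex({0, 2, 3, 4, 5, 6, 7}) = 1
G(21) = mex({0, 1, 2, 3, 5, 6, 7}) = 4
G(22) = mex({0, 1, 2, 3, 4, 5, 7}) = 6
G(23) = mex({0, 1, 2, 3, 4, 5, 6}) = 7
G(24) = mex({0, 1, 2, 3, 5, 6, 7}) = 4
G(25) = mex({0, 2, 3, 4, 6, 7}) = 1
G(26) = mex({0, 1, 3, 4, 5, 6, 7}) = 2
G(27) = mex({0, 1, 2, 3, 4, 5, 6, 7}) = 8
G(28) = mex({0, 1, 2, 3, 4, 6, 7, 8}) = 5
Therefore G(28) = 5.

5


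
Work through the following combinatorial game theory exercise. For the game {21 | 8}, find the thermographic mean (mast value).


Game = {21 | 8}, a switch {a | b} with numbers a > b.
Its thermograph has left wall a - t and right wall b + t, which meet at t = (a - b)/2, where both equal (a + b)/2. So the mast (mean value) is at (a + b)/2.
Mean = (21 + (8))/2 = 29/2 = 29/2

29/2


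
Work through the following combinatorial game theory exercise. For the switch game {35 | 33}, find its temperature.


The game is {35 | 33}, a switch {a | b} with numbers a > b.
Cooling {a | b} by t gives {a - t | b + t}, which stops being hot when a - t = b + t, i.e. at t = (a - b)/2. So the temperature of a switch is (a - b)/2.
Temperature = (Left option - Right option) / 2
= (35 - (33)) / 2
= 2 / 2
= 1

1


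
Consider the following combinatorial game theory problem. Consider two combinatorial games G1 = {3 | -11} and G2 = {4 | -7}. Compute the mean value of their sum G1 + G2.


G1 = {3 | -11}, G2 = {4 | -7}
Each is a switch {a | b} with numbers a > b; its mean value is (a + b)/2, and mean value is additive over game sums: m(G1 + G2) = m(G1) + m(G2).
Mean of G1 = (3 + (-11))/2 = -8/2 = -4
Mean of G2 = (4 + (-7))/2 = -3/2 = -3/2
Mean of G1 + G2 = -4 + -3/2 = -11/2

-11/2


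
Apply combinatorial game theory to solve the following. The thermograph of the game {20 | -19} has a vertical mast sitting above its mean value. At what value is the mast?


Game = {20 | -19}, a switch {a | b} with numbers a > b.
Its thermograph has left wall a - t and right wall b + t, which meet at t = (a - b)/2, where both equal (a + b)/2. So the mast (mean value) is at (a + b)/2.
Mean = (20 + (-19))/2 = 1/2 = 1/2

1/2


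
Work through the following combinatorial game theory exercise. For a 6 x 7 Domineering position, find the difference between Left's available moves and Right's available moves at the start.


Board is 6 x 7 (rows x cols).
Left (vertical) placements: (rows-1) * cols = 5 * 7 = 35
Right (horizontal) placements: rows * (cols-1) = 6 * 6 = 36
Advantage = Left - Right = 35 - 36 = -1

-1


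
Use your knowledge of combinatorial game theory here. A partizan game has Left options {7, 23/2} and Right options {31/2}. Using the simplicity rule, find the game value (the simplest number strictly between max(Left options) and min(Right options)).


Left options: {7, 23/2}, max = 23/2
Right options: {31/2}, min = 31/2
All options are numbers and max(Left) < min(Right), so by the simplicity theorem the value is the simplest (earliest-born) number strictly between 23/2 and 31/2.
Integers 12 through 15 all lie strictly between 23/2 and 31/2.
Among integers, the simplest (lowest birthday = smallest |n|; 0 is born on day 0, +-n on day n) is 12.
No non-integer in the interval can be simpler: if x is a non-integer in the interval, then floor(x) or ceil(x) also lies in the interval (the interval contains an integer), and both are proper prefixes of x's sign expansion, i.e. born earlier. So the game value is 12.
Game value = 12

12


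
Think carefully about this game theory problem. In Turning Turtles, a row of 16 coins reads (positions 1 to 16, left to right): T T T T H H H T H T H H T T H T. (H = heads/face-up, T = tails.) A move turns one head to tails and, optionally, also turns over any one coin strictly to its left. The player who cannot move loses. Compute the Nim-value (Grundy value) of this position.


Coins: T T T T H H H T H T H H T T H T
Key fact: a single head at position k behaves exactly like a Nim heap of size k (turning it to T and optionally flipping a coin at j < k corresponds to moving the heap from k to j, or to 0), and heads combine as a disjunctive sum (two heads at the same place would cancel, matching j XOR j = 0). So the Nim-value is the XOR of the 1-indexed positions of the heads.
Face-up positions (1-indexed): [5, 6, 7, 9, 11, 12, 15]
XOR 0 with 5: 0 XOR 5 = 5
XOR 5 with 6: 5 XOR 6 = 3
XOR 3 with 7: 3 XOR 7 = 4
XOR 4 with 9: 4 XOR 9 = 13
XOR 13 with 11: 13 XOR 11 = 6
XOR 6 with 12: 6 XOR 12 = 10
XOR 10 with 15: 10 XOR 15 = 5
Nim-value = 5

5


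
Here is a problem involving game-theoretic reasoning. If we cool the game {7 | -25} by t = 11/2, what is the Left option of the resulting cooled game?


Original game: {7 | -25} (a switch {a | b} with a > b).
Cooling by t (for t below the temperature (a - b)/2 = 16) taxes each move by t: {a | b} cooled by t is {a - t | b + t}.
Cooling amount: t = 11/2
Cooled Left option: 7 - 11/2 = 3/2
Cooled Right option: -25 + 11/2 = -39/2
Cooled game: {3/2 | -39/2}
Left option = 3/2

3/2


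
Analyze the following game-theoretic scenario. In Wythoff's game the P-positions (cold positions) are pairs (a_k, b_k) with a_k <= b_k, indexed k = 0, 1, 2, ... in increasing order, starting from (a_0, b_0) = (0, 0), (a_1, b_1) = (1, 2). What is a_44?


By Wythoff's theorem, a_k = floor(k * phi) and b_k = floor(k * phi^2) = a_k + k, where phi = (1 + sqrt(5))/2 is the golden ratio.
phi = (1 + sqrt(5))/2 = 1.618034
k = 44
k * phi = 44 * 1.618034 = 71.193496
a_44 = floor(k * phi) = 71

71


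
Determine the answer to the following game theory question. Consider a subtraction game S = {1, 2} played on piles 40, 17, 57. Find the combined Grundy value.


Subtraction set: {1, 2}
For this subtraction set, G(n) = n mod 3 (period = max + 1 = 3).
Pile 1 (size 40): G(40) = 40 mod 3 = 1
Pile 2 (size 17): G(17) = 17 mod 3 = 2
Pile 3 (size 57): G(57) = 57 mod 3 = 0
Total Grundy value = XOR of all: 1 XOR 2 XOR 0 = 3

3


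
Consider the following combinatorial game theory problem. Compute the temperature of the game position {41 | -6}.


The game is {41 | -6}, a switch {a | b} with numbers a > b.
Cooling {a | b} by t gives {a - t | b + t}, which stops being hot when a - t = b + t, i.e. at t = (a - b)/2. So the temperature of a switch is (a - b)/2.
Temperature = (Left option - Right option) / 2
= (41 - (-6)) / 2
= 47 / 2
= 47/2

47/2


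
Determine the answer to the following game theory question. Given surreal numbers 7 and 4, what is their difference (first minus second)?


x = 7, y = 4
x - y = 7 - 4 = 3

3


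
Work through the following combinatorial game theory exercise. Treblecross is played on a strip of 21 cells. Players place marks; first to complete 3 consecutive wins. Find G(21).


Treblecross: place X on empty cells; 3-in-a-row wins.
Playing within two cells of an existing X lets the opponent win at once, so sensible play treats the cells i-2..i+2 around each X as dead. The player left with no safe cell loses, so this is a normal-play take-away game on strips of safe cells.
Placing X at cell i (0-indexed) of a strip of k safe cells leaves independent strips of sizes max(0, i-2) and max(0, k-i-3). Hence G(k) = mex{ G(max(0,i-2)) XOR G(max(0,k-i-3)) : 0 <= i < k }, with G(0) = 0.
G(1): splits (0,0):0^0=0 -> mex({0}) = 1
G(2): splits (0,0):0^0=0 -> mex({0}) = 1
G(3): splits (0,0):0^0=0 -> mex({0}) = 1
G(4): splits (0,1):0^1=1 (0,0):0^0=0 -> mex({0, 1}) = 2
G(5): splits (0,2):0^1=1 (0,1):0^1=1 (0,0):0^0=0 -> mex({0, 1}) = 2
G(6) = mex({1}) = 0
G(7) = mex({0, 1, 2}) = 3
G(8) = mex({0, 1, 2}) = 3
G(9) = mex({0, 2}) = 1
G(10) = mex({0, 2, 3}) = 1
G(11) = mex({0, 3}) = 1
G(12) = mex({1, 3}) = 0
G(13) = mex({0, 1, 2, 3}) = 4
G(14) = mex({0, 1, 2}) = 3
G(15) = mex({0, 1, 2}) = 3
G(16) = mex({0, 1, 2, 4}) = 3
G(17) = mex({0, 1, 3, 4}) = 2
G(18) = mex({0, 1, 3, 4}) = 2
G(19) = mex({0, 1, 3, 5}) = 2
G(20) = mex({0, 1, 2, 3, 5}) = 4
G(21) = mex({0, 1, 2, 3, 5}) = 4
Therefore G(21) = 4.

4


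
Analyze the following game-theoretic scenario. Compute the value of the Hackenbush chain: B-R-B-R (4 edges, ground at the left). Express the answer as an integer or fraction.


Edges (from ground): B-R-B-R
By Berlekamp's sign-expansion rule, a Blue-Red Hackenbush stalk has the value of the surreal number whose sign sequence is the edge sequence with B -> + and R -> -.
Sign sequence: +-+-
Trace the sign expansion in the surreal number tree, starting from 0:
Edge 1: B (sign +) -> bounds (0, +inf), value = 1
Edge 2: R (sign -) -> bounds (0, 1), value = 1/2
Edge 3: B (sign +) -> bounds (1/2, 1), value = 3/4
Edge 4: R (sign -) -> bounds (1/2, 3/4), value = 5/8
Game value = 5/8

5/8


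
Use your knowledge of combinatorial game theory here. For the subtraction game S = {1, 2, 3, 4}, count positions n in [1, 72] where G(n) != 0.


Subtraction set S = {1, 2, 3, 4}, so G(n) = n mod 5.
G(n) = 0 when n is a multiple of 5.
Multiples of 5 in [1, 72]: 14
N-positions (nonzero Grundy) = 72 - 14 = 58

58


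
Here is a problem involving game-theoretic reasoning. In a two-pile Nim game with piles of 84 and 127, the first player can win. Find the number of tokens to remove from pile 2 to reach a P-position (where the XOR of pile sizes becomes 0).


Piles: 84 and 127
Current XOR: 84 XOR 127 = 43 (non-zero, so this is an N-position).
To make the XOR zero, we need to find a move that balances the piles.
For pile 2 (size 127): target = 127 XOR 43 = 84
We reduce pile 2 from 127 to 84.
Tokens removed: 127 - 84 = 43
Verification: 84 XOR 84 = 0

43


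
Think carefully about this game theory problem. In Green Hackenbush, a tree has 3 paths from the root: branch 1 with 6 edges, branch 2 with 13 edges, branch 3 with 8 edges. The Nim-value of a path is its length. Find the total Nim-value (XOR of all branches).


The tree has 3 branches from the ground vertex.
In Green Hackenbush, the Nim-value of a simple path of length k is k.
Branch 1: length 6, Nim-value = 6
Branch 2: length 13, Nim-value = 13
Branch 3: length 8, Nim-value = 8
Total Nim-value = XOR of all branch values:
0 XOR 6 = 6
6 XOR 13 = 11
11 XOR 8 = 3
Nim-value of the tree = 3

3


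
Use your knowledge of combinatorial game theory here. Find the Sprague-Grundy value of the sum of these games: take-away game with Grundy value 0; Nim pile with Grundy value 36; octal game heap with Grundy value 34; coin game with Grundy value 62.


By the Sprague-Grundy theorem, the Grundy value of a sum of games is the XOR of individual Grundy values.
take-away game: Grundy value = 0. Running XOR: 0 XOR 0 = 0
Nim pile: Grundy value = 36. Running XOR: 0 XOR 36 = 36
octal game heap: Grundy value = 34. Running XOR: 36 XOR 34 = 6
coin game: Grundy value = 62. Running XOR: 6 XOR 62 = 56
The combined Grundy value is 56.

56


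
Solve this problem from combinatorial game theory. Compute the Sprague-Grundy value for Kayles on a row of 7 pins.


Kayles: a move removes 1 or 2 adjacent pins from a contiguous row.
Removing pins from a row of k leaves two independent rows (a, b) with a + b = k - 1 (one pin) or a + b = k - 2 (two pins); an end removal gives a = 0.
By Sprague-Grundy, G(k) = mex{ G(a) XOR G(b) } over all these splits. G(0) = 0.
G(1): splits (0,0):0^0=0 -> mex({0}) = 1
G(2): splits (0,1):0^1=1 (0,0):0^0=0 -> mex({0, 1}) = 2
G(3): splits (0,2):0^2=2 (1,1):1^1=0 (0,1):0^1=1 -> mex({0, 1, 2}) = 3
G(4): splits (0,3):0^3=3 (1,2):1^2=3 (0,2):0^2=2 (1,1):1^1=0 -> mex({0, 2, 3}) = 1
G(5): splits (0,4):0^1=1 (1,3):1^3=2 (2,2):2^2=0 (0,3):0^3=3 (1,2):1^2=3 -> mex({0, 1, 2, 3}) = 4
G(6) = mex({0, 1, 2, 4}) = 3
G(7) = mex({0, 1, 3, 4, 5}) = 2
Therefore G(7) = 2.

2


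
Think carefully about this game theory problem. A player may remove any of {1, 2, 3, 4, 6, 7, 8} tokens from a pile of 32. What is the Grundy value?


The subtraction set is S = {1, 2, 3, 4, 6, 7, 8}.
G(k) = mex{ G(k - s) : s in S, s <= k }. We compute iteratively: G(0) = 0.
G(1) = mex({0}) = 1
G(2) = mex({0, 1}) = 2
G(3) = mex({0, 1, 2}) = 3
G(4) = mex({0, 1, 2, 3}) = 4
G(5) = mex({1, 2, 3, 4}) = 0
G(6) = mex({0, 2, 3, 4}) = 1
G(7) = mex({0, 1, 3, 4}) = 2
G(8) = mex({0, 1, 2, 4}) = 3
G(9) = mex({0, 1, 2, 3}) = 4
G(10) = mex({1, 2, 3, 4}) = 0
G(11) = mex({0, 2, 3, 4}) = 1
G(12) = mex({0, 1, 3, 4}) = 2
Observe that G(5)..G(12) = 0, 1, 2, 3, 4, 0, 1, 2 repeats G(0)..G(7) = 0, 1, 2, 3, 4, 0, 1, 2.
For k >= max(S) = 8, G(k) is determined by the previous 8 values G(k-8)..G(k-1); a window of 8 consecutive values has recurred shifted by 5, so by induction G(k + 5) = G(k) for all k >= 0: the sequence is periodic from the start with period 5.
One period: G(0..4) = 0, 1, 2, 3, 4.
32 mod 5 = 2, so G(32) = G(2) = 2.

2


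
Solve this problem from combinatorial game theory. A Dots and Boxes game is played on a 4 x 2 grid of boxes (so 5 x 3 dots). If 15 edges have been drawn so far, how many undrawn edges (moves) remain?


Grid: 4 x 2 boxes, i.e. 5 rows and 3 columns of dots.
Horizontal edges: (rows + 1) * cols = 5 * 2 = 10
Vertical edges: rows * (cols + 1) = 4 * 3 = 12
Total edges: 10 + 12 = 22
Edges drawn: 15
Remaining: 22 - 15 = 7

7


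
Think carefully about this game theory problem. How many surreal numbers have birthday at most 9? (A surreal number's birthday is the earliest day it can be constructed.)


Day 0: {|} = 0 is born. Count = 1.
Day n: the number of surreal numbers born by day n is 2^(n+1) - 1.
By day 0: 2^1 - 1 = 1
By day 1: 2^2 - 1 = 3
By day 2: 2^3 - 1 = 7
By day 3: 2^4 - 1 = 15
By day 4: 2^5 - 1 = 31
By day 5: 2^6 - 1 = 63
By day 6: 2^7 - 1 = 127
By day 7: 2^8 - 1 = 255
By day 8: 2^9 - 1 = 511
By day 9: 2^10 - 1 = 1023
By day 9: 1023 surreal numbers.

1023


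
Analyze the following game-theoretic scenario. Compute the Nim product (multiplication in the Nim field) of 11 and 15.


Nim multiplication is bilinear over XOR: (u XOR v) * w = (u*w) XOR (v*w).
So we split each operand into its bit components and XOR the pairwise Nim products.
11 = 1 + 2 + 8 (as XOR of powers of 2).
15 = 1 + 2 + 4 + 8 (as XOR of powers of 2).
Using the standard Nim-product table on single bits:
  2*2 = 3,   2*4 = 8,   2*8 = 12,
  4*4 = 6,   4*8 = 11,  8*8 = 13,
and  1*x = x (identity), k*l = l*k (commutative).
Pairwise Nim products:
  1 * 1 = 1
  1 * 2 = 2
  1 * 4 = 4
  1 * 8 = 8
  2 * 1 = 2
  2 * 2 = 3
  2 * 4 = 8
  2 * 8 = 12
  8 * 1 = 8
  8 * 2 = 12
  8 * 4 = 11
  8 * 8 = 13
XOR them: 1 XOR 2 XOR 4 XOR 8 XOR 2 XOR 3 XOR 8 XOR 12 XOR 8 XOR 12 XOR 11 XOR 13 = 8.
Result: 11 * 15 = 8 (in Nim).

8


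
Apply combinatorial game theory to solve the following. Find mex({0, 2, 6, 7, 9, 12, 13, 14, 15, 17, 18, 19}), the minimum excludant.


Set = {0, 2, 6, 7, 9, 12, 13, 14, 15, 17, 18, 19}
0 is in the set.
1 is NOT in the set. This is the mex.
mex = 1

1


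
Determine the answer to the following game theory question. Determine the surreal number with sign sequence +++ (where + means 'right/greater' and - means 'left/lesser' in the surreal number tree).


Sign expansion: +++
Rule: track bounds (lo, hi), initially (-inf, +inf). On '+', the current value becomes lo and we move to the simplest number in (value, hi): value + 1 if hi = +inf, otherwise the midpoint (value + hi)/2. On '-', the current value becomes hi and we move to value - 1 if lo = -inf, otherwise the midpoint (lo + value)/2.
Start at 0.
Step 1: sign = +, move right. Bounds: (0, +inf). Value = 1
Step 2: sign = +, move right. Bounds: (1, +inf). Value = 2
Step 3: sign = +, move right. Bounds: (2, +inf). Value = 3
The surreal number with sign expansion +++ is 3.

3


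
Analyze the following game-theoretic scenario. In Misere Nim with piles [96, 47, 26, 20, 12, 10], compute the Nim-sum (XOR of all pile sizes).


We need the XOR (exclusive or) of all pile sizes.
After XOR-ing pile 1 (size 96): 0 XOR 96 = 96
After XOR-ing pile 2 (size 47): 96 XOR 47 = 79
After XOR-ing pile 3 (size 26): 79 XOR 26 = 85
After XOR-ing pile 4 (size 20): 85 XOR 20 = 65
After XOR-ing pile 5 (size 12): 65 XOR 12 = 77
After XOR-ing pile 6 (size 10): 77 XOR 10 = 71
The Nim-value of this position is 71.

71


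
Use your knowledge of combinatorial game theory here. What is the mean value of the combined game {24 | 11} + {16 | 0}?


G1 = {24 | 11}, G2 = {16 | 0}
Each is a switch {a | b} with numbers a > b; its mean value is (a + b)/2, and mean value is additive over game sums: m(G1 + G2) = m(G1) + m(G2).
Mean of G1 = (24 + (11))/2 = 35/2 = 35/2
Mean of G2 = (16 + (0))/2 = 16/2 = 8
Mean of G1 + G2 = 35/2 + 8 = 51/2

51/2


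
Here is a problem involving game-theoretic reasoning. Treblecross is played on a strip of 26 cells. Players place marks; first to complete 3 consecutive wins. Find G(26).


Treblecross: place X on empty cells; 3-in-a-row wins.
Playing within two cells of an existing X lets the opponent win at once, so sensible play treats the cells i-2..i+2 around each X as dead. The player left with no safe cell loses, so this is a normal-play take-away game on strips of safe cells.
Placing X at cell i (0-indexed) of a strip of k safe cells leaves independent strips of sizes max(0, i-2) and max(0, k-i-3). Hence G(k) = mex{ G(max(0,i-2)) XOR G(max(0,k-i-3)) : 0 <= i < k }, with G(0) = 0.
G(1): splits (0,0):0^0=0 -> mex({0}) = 1
G(2): splits (0,0):0^0=0 -> mex({0}) = 1
G(3): splits (0,0):0^0=0 -> mex({0}) = 1
G(4): splits (0,1):0^1=1 (0,0):0^0=0 -> mex({0, 1}) = 2
G(5): splits (0,2):0^1=1 (0,1):0^1=1 (0,0):0^0=0 -> mex({0, 1}) = 2
G(6) = mex({1}) = 0
G(7) = mex({0, 1, 2}) = 3
G(8) = mex({0, 1, 2}) = 3
G(9) = mex({0, 2}) = 1
G(10) = mex({0, 2, 3}) = 1
G(11) = mex({0, 3}) = 1
G(12) = mex({1, 3}) = 0
G(13) = mex({0, 1, 2, 3}) = 4
G(14) = mex({0, 1, 2}) = 3
G(15) = mex({0, 1, 2}) = 3
G(16) = mex({0, 1, 2, 4}) = 3
G(17) = mex({0, 1, 3, 4}) = 2
G(18) = mex({0, 1, 3, 4}) = 2
G(19) = mex({0, 1, 3, 5}) = 2
G(20) = mex({0, 1, 2, 3, 5}) = 4
G(21) = mex({0, 1, 2, 3, 5}) = 4
G(22) = mex({1, 2, 6}) = 0
G(23) = mex({0, 1, 2, 3, 4, 6}) = 5
G(24) = mex({0, 1, 2, 3, 4}) = 5
G(25) = mex({0, 1, 3, 4, 7}) = 2
G(26) = mex({0, 1, 3, 4, 5, 7}) = 2
Therefore G(26) = 2.

2


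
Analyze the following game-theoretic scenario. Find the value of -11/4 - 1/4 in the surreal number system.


x = -11/4, y = 1/4
Converting to common denominator: 4
x = -11/4, y = 1/4
x - y = -11/4 - 1/4 = -3

-3


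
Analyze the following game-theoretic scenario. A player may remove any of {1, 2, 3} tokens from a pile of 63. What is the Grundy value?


The subtraction set is S = {1, 2, 3}.
G(k) = mex{ G(k - s) : s in S, s <= k }. We compute iteratively: G(0) = 0.
G(1) = mex({0}) = 1
G(2) = mex({0, 1}) = 2
G(3) = mex({0, 1, 2}) = 3
G(4) = mex({1, 2, 3}) = 0
G(5) = mex({0, 2, 3}) = 1
G(6) = mex({0, 1, 3}) = 2
Observe that G(4)..G(6) = 0, 1, 2 repeats G(0)..G(2) = 0, 1, 2.
For k >= max(S) = 3, G(k) is determined by the previous 3 values G(k-3)..G(k-1); a window of 3 consecutive values has recurred shifted by 4, so by induction G(k + 4) = G(k) for all k >= 0: the sequence is periodic from the start with period 4.
One period: G(0..3) = 0, 1, 2, 3.
63 mod 4 = 3, so G(63) = G(3) = 3.

3


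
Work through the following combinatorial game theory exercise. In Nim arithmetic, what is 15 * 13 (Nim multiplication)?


Nim multiplication is bilinear over XOR: (u XOR v) * w = (u*w) XOR (v*w).
So we split each operand into its bit components and XOR the pairwise Nim products.
15 = 1 + 2 + 4 + 8 (as XOR of powers of 2).
13 = 1 + 4 + 8 (as XOR of powers of 2).
Using the standard Nim-product table on single bits:
  2*2 = 3,   2*4 = 8,   2*8 = 12,
  4*4 = 6,   4*8 = 11,  8*8 = 13,
and  1*x = x (identity), k*l = l*k (commutative).
Pairwise Nim products:
  1 * 1 = 1
  1 * 4 = 4
  1 * 8 = 8
  2 * 1 = 2
  2 * 4 = 8
  2 * 8 = 12
  4 * 1 = 4
  4 * 4 = 6
  4 * 8 = 11
  8 * 1 = 8
  8 * 4 = 11
  8 * 8 = 13
XOR them: 1 XOR 4 XOR 8 XOR 2 XOR 8 XOR 12 XOR 4 XOR 6 XOR 11 XOR 8 XOR 11 XOR 13 = 12.
Result: 15 * 13 = 12 (in Nim).

12


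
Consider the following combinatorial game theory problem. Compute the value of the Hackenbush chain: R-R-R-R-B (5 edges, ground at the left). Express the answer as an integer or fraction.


Edges (from ground): R-R-R-R-B
By Berlekamp's sign-expansion rule, a Blue-Red Hackenbush stalk has the value of the surreal number whose sign sequence is the edge sequence with B -> + and R -> -.
Sign sequence: ----+
Trace the sign expansion in the surreal number tree, starting from 0:
Edge 1: R (sign -) -> bounds (-inf, 0), value = -1
Edge 2: R (sign -) -> bounds (-inf, -1), value = -2
Edge 3: R (sign -) -> bounds (-inf, -2), value = -3
Edge 4: R (sign -) -> bounds (-inf, -3), value = -4
Edge 5: B (sign +) -> bounds (-4, -3), value = -7/2
Game value = -7/2

-7/2


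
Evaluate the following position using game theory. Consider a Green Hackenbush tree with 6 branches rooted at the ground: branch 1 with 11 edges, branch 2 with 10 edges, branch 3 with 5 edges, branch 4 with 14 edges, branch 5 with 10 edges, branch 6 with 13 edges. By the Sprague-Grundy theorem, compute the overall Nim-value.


The tree has 6 branches from the ground vertex.
In Green Hackenbush, the Nim-value of a simple path of length k is k.
Branch 1: length 11, Nim-value = 11
Branch 2: length 10, Nim-value = 10
Branch 3: length 5, Nim-value = 5
Branch 4: length 14, Nim-value = 14
Branch 5: length 10, Nim-value = 10
Branch 6: length 13, Nim-value = 13
Total Nim-value = XOR of all branch values:
0 XOR 11 = 11
11 XOR 10 = 1
1 XOR 5 = 4
4 XOR 14 = 10
10 XOR 10 = 0
0 XOR 13 = 13
Nim-value of the tree = 13

13


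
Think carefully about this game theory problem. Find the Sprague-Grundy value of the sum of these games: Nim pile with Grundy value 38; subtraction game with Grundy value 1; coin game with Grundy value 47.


By the Sprague-Grundy theorem, the Grundy value of a sum of games is the XOR of individual Grundy values.
Nim pile: Grundy value = 38. Running XOR: 0 XOR 38 = 38
subtraction game: Grundy value = 1. Running XOR: 38 XOR 1 = 39
coin game: Grundy value = 47. Running XOR: 39 XOR 47 = 8
The combined Grundy value is 8.

8


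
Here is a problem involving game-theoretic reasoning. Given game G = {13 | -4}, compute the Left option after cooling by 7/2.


Original game: {13 | -4} (a switch {a | b} with a > b).
Cooling by t (for t below the temperature (a - b)/2 = 17/2) taxes each move by t: {a | b} cooled by t is {a - t | b + t}.
Cooling amount: t = 7/2
Cooled Left option: 13 - 7/2 = 19/2
Cooled Right option: -4 + 7/2 = -1/2
Cooled game: {19/2 | -1/2}
Left option = 19/2

19/2


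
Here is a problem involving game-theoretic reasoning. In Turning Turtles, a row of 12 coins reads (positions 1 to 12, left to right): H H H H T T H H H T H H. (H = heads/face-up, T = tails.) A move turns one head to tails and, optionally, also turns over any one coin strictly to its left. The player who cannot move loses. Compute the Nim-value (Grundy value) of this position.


Coins: H H H H T T H H H T H H
Key fact: a single head at position k behaves exactly like a Nim heap of size k (turning it to T and optionally flipping a coin at j < k corresponds to moving the heap from k to j, or to 0), and heads combine as a disjunctive sum (two heads at the same place would cancel, matching j XOR j = 0). So the Nim-value is the XOR of the 1-indexed positions of the heads.
Face-up positions (1-indexed): [1, 2, 3, 4, 7, 8, 9, 11, 12]
XOR 0 with 1: 0 XOR 1 = 1
XOR 1 with 2: 1 XOR 2 = 3
XOR 3 with 3: 3 XOR 3 = 0
XOR 0 with 4: 0 XOR 4 = 4
XOR 4 with 7: 4 XOR 7 = 3
XOR 3 with 8: 3 XOR 8 = 11
XOR 11 with 9: 11 XOR 9 = 2
XOR 2 with 11: 2 XOR 11 = 9
XOR 9 with 12: 9 XOR 12 = 5
Nim-value = 5

5


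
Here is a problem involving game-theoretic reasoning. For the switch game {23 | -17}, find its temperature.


The game is {23 | -17}, a switch {a | b} with numbers a > b.
Cooling {a | b} by t gives {a - t | b + t}, which stops being hot when a - t = b + t, i.e. at t = (a - b)/2. So the temperature of a switch is (a - b)/2.
Temperature = (Left option - Right option) / 2
= (23 - (-17)) / 2
= 40 / 2
= 20

20


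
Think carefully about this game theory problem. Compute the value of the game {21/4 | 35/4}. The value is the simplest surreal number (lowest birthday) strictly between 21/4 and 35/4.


Left options: {21/4}, max = 21/4
Right options: {35/4}, min = 35/4
All options are numbers and max(Left) < min(Right), so by the simplicity theorem the value is the simplest (earliest-born) number strictly between 21/4 and 35/4.
Integers 6 through 8 all lie strictly between 21/4 and 35/4.
Among integers, the simplest (lowest birthday = smallest |n|; 0 is born on day 0, +-n on day n) is 6.
No non-integer in the interval can be simpler: if x is a non-integer in the interval, then floor(x) or ceil(x) also lies in the interval (the interval contains an integer), and both are proper prefixes of x's sign expansion, i.e. born earlier. So the game value is 6.
Game value = 6

6
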